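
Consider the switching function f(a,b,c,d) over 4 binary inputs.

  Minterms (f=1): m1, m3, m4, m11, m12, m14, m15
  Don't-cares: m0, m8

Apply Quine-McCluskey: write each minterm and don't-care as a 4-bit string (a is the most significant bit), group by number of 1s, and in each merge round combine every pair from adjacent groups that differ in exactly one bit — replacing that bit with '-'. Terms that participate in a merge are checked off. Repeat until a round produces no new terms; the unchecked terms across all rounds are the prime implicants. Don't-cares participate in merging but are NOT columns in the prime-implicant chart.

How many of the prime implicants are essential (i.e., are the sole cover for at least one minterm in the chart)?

[col 0] 0000*, 0001*, 0011*, 0100*, 1000*, 1011*, 1100*, 1110*, 1111*
[col 1] -000*, -011, -100*, 0-00*, 00-1, 000-, 1-00*, 1-11, 11-0, 111-
[col 2] --00
Prime implicants: --00, -011, 00-1, 000-, 1-11, 11-0, 111-
PI chart (minterm → PIs covering it):
  1 | 00-1,000-
  3 | -011,00-1
  4 | --00  (sole → essential)
  11 | -011,1-11
  12 | --00,11-0
  14 | 11-0,111-
  15 | 1-11,111-
Essential prime implicants: --00

1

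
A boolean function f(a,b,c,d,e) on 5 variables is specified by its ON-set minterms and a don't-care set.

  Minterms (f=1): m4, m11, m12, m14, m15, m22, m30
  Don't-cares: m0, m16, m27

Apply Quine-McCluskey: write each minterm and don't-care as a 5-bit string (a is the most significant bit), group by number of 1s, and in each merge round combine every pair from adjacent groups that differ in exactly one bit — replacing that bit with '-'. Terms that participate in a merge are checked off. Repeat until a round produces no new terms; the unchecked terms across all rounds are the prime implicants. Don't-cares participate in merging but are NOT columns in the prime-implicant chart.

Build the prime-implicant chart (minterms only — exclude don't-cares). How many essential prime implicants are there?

size-2^0 implicants → 00000(✓)  00100(✓)  01011(✓)  01100(✓)  01110(✓)  01111(✓)  10000(✓)  10110(✓)  11011(✓)  11110(✓)
size-2^1 implicants → -0000  -1011  -1110  0-100  00-00  01-11  011-0  0111-  1-110
Unchecked terms (primes): -0000, -1011, -1110, 0-100, 00-00, 01-11, 011-0, 0111-, 1-110
Minterm coverage:
  m4 ⊆ 0-100,00-00
  m11 ⊆ -1011,01-11
  m12 ⊆ 0-100,011-0
  m14 ⊆ -1110,011-0,0111-
  m15 ⊆ 01-11,0111-
  m22 ⊆ 1-110 [E]
  m30 ⊆ -1110,1-110
E = {1-110}

1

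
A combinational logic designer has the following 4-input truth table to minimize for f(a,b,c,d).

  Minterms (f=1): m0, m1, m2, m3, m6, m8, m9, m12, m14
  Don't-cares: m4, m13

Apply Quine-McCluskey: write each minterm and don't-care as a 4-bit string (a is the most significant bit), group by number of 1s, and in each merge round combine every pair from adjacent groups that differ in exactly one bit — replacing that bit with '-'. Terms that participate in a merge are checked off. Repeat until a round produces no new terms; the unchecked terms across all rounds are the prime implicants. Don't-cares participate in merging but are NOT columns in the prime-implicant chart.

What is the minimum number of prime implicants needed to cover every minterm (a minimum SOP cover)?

size-2^0 implicants → 0000(✓)  0001(✓)  0010(✓)  0011(✓)  0100(✓)  0110(✓)  1000(✓)  1001(✓)  1100(✓)  1101(✓)  1110(✓)
size-2^1 implicants → -000(✓)  -001(✓)  -100(✓)  -110(✓)  0-00(✓)  0-10(✓)  00-0(✓)  00-1(✓)  000-(✓)  001-(✓)  01-0(✓)  1-00(✓)  1-01(✓)  100-(✓)  11-0(✓)  110-(✓)
size-2^2 implicants → --00  -00-  -1-0  0--0  00--  1-0-
Unchecked terms (primes): --00, -00-, -1-0, 0--0, 00--, 1-0-
Minterm coverage:
  m0 ⊆ --00,-00-,0--0,00--
  m1 ⊆ -00-,00--
  m2 ⊆ 0--0,00--
  m3 ⊆ 00-- [E]
  m6 ⊆ -1-0,0--0
  m8 ⊆ --00,-00-,1-0-
  m9 ⊆ -00-,1-0-
  m12 ⊆ --00,-1-0,1-0-
  m14 ⊆ -1-0 [E]
E = {-1-0, 00--}
Petrick residual → -00-
Cover = b'c' + bd' + a'b'  |cover|=3

3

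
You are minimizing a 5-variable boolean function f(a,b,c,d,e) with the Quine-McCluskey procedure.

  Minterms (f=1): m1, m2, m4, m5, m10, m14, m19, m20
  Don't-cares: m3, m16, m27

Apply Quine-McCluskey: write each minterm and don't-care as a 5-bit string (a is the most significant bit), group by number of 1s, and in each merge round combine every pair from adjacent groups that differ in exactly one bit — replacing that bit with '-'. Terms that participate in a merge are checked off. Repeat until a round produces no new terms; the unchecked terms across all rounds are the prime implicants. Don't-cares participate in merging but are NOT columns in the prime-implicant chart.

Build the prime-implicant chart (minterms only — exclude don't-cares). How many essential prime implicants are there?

Round 0: 00001✓ 00010✓ 00011✓ 00100✓ 00101✓ 01010✓ 01110✓ 10000✓ 10011✓ 10100✓ 11011✓
Round 1: -0011 -0100 0-010 00-01 000-1 0001- 0010- 01-10 1-011 10-00
PIs = {-0011, -0100, 0-010, 00-01, 000-1, 0001-, 0010-, 01-10, 1-011, 10-00}
Coverage chart:
  m1: 00-01,000-1
  m2: 0-010,0001-
  m4: -0100,0010-
  m5: 00-01,0010-
  m10: 0-010,01-10
  m14: 01-10 ←essential
  m19: -0011,1-011
  m20: -0100,10-00
Essential: 01-10

1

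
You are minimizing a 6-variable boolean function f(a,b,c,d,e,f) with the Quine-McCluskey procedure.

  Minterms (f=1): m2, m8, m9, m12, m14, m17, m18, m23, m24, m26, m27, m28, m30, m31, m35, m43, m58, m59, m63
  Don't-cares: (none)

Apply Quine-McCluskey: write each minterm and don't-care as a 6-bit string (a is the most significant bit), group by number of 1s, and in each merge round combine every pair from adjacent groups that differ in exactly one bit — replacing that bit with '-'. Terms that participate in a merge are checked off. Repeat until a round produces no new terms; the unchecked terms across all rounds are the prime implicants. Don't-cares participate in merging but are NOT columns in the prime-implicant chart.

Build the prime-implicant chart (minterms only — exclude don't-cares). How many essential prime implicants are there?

size-2^0 implicants → 000010(✓)  001000(✓)  001001(✓)  001100(✓)  001110(✓)  010001  010010(✓)  010111(✓)  011000(✓)  011010(✓)  011011(✓)  011100(✓)  011110(✓)  011111(✓)  100011(✓)  101011(✓)  111010(✓)  111011(✓)  111111(✓)
size-2^1 implicants → -11010(✓)  -11011(✓)  -11111(✓)  0-0010  0-1000(✓)  0-1100(✓)  0-1110(✓)  001-00(✓)  00100-  0011-0(✓)  01-010  01-111  011-00(✓)  011-10(✓)  011-11(✓)  0110-0(✓)  01101-(✓)  0111-0(✓)  01111-(✓)  1-1011  10-011  111-11(✓)  11101-(✓)
size-2^2 implicants → -11-11  -1101-  0-1-00  0-11-0  011--0  011-1-
Unchecked terms (primes): -11-11, -1101-, 0-0010, 0-1-00, 0-11-0, 00100-, 01-010, 01-111, 010001, 011--0, 011-1-, 1-1011, 10-011
Minterm coverage:
  m2 ⊆ 0-0010 [E]
  m8 ⊆ 0-1-00,00100-
  m9 ⊆ 00100- [E]
  m12 ⊆ 0-1-00,0-11-0
  m14 ⊆ 0-11-0 [E]
  m17 ⊆ 010001 [E]
  m18 ⊆ 0-0010,01-010
  m23 ⊆ 01-111 [E]
  m24 ⊆ 0-1-00,011--0
  m26 ⊆ -1101-,01-010,011--0,011-1-
  m27 ⊆ -11-11,-1101-,011-1-
  m28 ⊆ 0-1-00,0-11-0,011--0
  m30 ⊆ 0-11-0,011--0,011-1-
  m31 ⊆ -11-11,01-111,011-1-
  m35 ⊆ 10-011 [E]
  m43 ⊆ 1-1011,10-011
  m58 ⊆ -1101- [E]
  m59 ⊆ -11-11,-1101-,1-1011
  m63 ⊆ -11-11 [E]
E = {-11-11, -1101-, 0-0010, 0-11-0, 00100-, 01-111, 010001, 10-011}

8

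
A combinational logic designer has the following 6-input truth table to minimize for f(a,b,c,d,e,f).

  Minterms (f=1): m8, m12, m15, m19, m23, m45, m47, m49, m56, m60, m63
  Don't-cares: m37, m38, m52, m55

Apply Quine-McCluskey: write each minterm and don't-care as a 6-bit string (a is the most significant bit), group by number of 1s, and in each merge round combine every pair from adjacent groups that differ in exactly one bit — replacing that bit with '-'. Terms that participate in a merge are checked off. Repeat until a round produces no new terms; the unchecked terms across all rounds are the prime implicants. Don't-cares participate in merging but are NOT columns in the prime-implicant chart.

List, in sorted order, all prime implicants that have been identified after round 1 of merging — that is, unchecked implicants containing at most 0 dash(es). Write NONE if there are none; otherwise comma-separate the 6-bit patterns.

[col 0] 001000*, 001100*, 001111*, 010011*, 010111*, 100101*, 100110, 101101*, 101111*, 110001, 110100*, 110111*, 111000*, 111100*, 111111*
[col 1] -01111, -10111, 001-00, 010-11, 1-1111, 10-101, 1011-1, 11-100, 11-111, 111-00
Prime implicants: -01111, -10111, 001-00, 010-11, 1-1111, 10-101, 100110, 1011-1, 11-100, 11-111, 110001, 111-00

100110, 110001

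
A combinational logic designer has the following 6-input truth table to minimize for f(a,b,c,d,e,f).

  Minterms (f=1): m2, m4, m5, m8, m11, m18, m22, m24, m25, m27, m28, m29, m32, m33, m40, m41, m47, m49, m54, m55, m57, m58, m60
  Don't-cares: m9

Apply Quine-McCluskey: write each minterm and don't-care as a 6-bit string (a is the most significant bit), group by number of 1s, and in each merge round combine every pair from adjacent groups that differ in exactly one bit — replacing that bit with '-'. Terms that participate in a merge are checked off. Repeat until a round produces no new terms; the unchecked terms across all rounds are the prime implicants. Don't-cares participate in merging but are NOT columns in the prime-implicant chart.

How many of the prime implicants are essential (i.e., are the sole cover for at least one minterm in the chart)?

10

Round 0: 000010✓ 000100✓ 000101✓ 001000✓ 001001✓ 001011✓ 010010✓ 010110✓ 011000✓ 011001✓ 011011✓ 011100✓ 011101✓ 100000✓ 100001✓ 101000✓ 101001✓ 101111 110001✓ 110110✓ 110111✓ 111001✓ 111010 111100✓
Round 1: -01000✓ -01001✓ -10110 -11001✓ -11100 0-0010 0-1000✓ 0-1001✓ 0-1011✓ 00010- 0010-1✓ 00100-✓ 010-10 011-00✓ 011-01✓ 0110-1✓ 01100-✓ 01110-✓ 1-0001✓ 1-1001✓ 10-000✓ 10-001✓ 10000-✓ 10100-✓ 11-001✓ 11011-
Round 2: --1001 -0100- 0-10-1 0-100- 011-0- 1--001 10-00-
PIs = {--1001, -0100-, -10110, -11100, 0-0010, 0-10-1, 0-100-, 00010-, 010-10, 011-0-, 1--001, 10-00-, 101111, 11011-, 111010}
Coverage chart:
  m2: 0-0010 ←essential
  m4: 00010- ←essential
  m5: 00010- ←essential
  m8: -0100-,0-100-
  m11: 0-10-1 ←essential
  m18: 0-0010,010-10
  m22: -10110,010-10
  m24: 0-100-,011-0-
  m25: --1001,0-10-1,0-100-,011-0-
  m27: 0-10-1 ←essential
  m28: -11100,011-0-
  m29: 011-0- ←essential
  m32: 10-00- ←essential
  m33: 1--001,10-00-
  m40: -0100-,10-00-
  m41: --1001,-0100-,1--001,10-00-
  m47: 101111 ←essential
  m49: 1--001 ←essential
  m54: -10110,11011-
  m55: 11011- ←essential
  m57: --1001,1--001
  m58: 111010 ←essential
  m60: -11100 ←essential
Essential: -11100, 0-0010, 0-10-1, 00010-, 011-0-, 1--001, 10-00-, 101111, 11011-, 111010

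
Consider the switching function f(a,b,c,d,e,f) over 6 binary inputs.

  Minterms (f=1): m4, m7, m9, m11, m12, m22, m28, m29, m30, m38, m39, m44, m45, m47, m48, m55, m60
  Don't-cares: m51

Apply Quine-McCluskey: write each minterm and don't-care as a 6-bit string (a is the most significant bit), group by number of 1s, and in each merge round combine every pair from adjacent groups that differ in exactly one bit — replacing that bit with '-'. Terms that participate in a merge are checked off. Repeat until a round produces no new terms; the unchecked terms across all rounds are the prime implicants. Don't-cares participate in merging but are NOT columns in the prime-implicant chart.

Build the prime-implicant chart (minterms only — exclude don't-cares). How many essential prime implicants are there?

8

Round 0: 000100✓ 000111✓ 001001✓ 001011✓ 001100✓ 010110✓ 011100✓ 011101✓ 011110✓ 100110✓ 100111✓ 101100✓ 101101✓ 101111✓ 110000 110011✓ 110111✓ 111100✓
Round 1: -00111 -01100✓ -11100✓ 0-1100✓ 00-100 0010-1 01-110 0111-0 01110- 1-0111 1-1100✓ 10-111 10011- 1011-1 10110- 110-11
Round 2: --1100
PIs = {--1100, -00111, 00-100, 0010-1, 01-110, 0111-0, 01110-, 1-0111, 10-111, 10011-, 1011-1, 10110-, 110-11, 110000}
Coverage chart:
  m4: 00-100 ←essential
  m7: -00111 ←essential
  m9: 0010-1 ←essential
  m11: 0010-1 ←essential
  m12: --1100,00-100
  m22: 01-110 ←essential
  m28: --1100,0111-0,01110-
  m29: 01110- ←essential
  m30: 01-110,0111-0
  m38: 10011- ←essential
  m39: -00111,1-0111,10-111,10011-
  m44: --1100,10110-
  m45: 1011-1,10110-
  m47: 10-111,1011-1
  m48: 110000 ←essential
  m55: 1-0111,110-11
  m60: --1100 ←essential
Essential: --1100, -00111, 00-100, 0010-1, 01-110, 01110-, 10011-, 110000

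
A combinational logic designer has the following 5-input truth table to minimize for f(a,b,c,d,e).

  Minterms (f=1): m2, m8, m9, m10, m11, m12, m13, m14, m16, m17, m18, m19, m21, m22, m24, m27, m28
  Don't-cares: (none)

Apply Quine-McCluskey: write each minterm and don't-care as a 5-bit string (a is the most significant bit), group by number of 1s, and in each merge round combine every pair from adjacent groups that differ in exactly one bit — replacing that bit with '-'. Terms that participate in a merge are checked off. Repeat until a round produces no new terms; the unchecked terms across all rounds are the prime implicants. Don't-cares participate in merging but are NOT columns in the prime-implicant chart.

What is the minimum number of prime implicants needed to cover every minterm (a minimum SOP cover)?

[col 0] 00010*, 01000*, 01001*, 01010*, 01011*, 01100*, 01101*, 01110*, 10000*, 10001*, 10010*, 10011*, 10101*, 10110*, 11000*, 11011*, 11100*
[col 1] -0010, -1000*, -1011, -1100*, 0-010, 01-00*, 01-01*, 01-10*, 010-0*, 010-1*, 0100-*, 0101-*, 011-0*, 0110-*, 1-000, 1-011, 10-01, 10-10, 100-0*, 100-1*, 1000-*, 1001-*, 11-00*
[col 2] -1-00, 01--0, 01-0-, 010--, 100--
Prime implicants: -0010, -1-00, -1011, 0-010, 01--0, 01-0-, 010--, 1-000, 1-011, 10-01, 10-10, 100--
PI chart (minterm → PIs covering it):
  2 | -0010,0-010
  8 | -1-00,01--0,01-0-,010--
  9 | 01-0-,010--
  10 | 0-010,01--0,010--
  11 | -1011,010--
  12 | -1-00,01--0,01-0-
  13 | 01-0-  (sole → essential)
  14 | 01--0  (sole → essential)
  16 | 1-000,100--
  17 | 10-01,100--
  18 | -0010,10-10,100--
  19 | 1-011,100--
  21 | 10-01  (sole → essential)
  22 | 10-10  (sole → essential)
  24 | -1-00,1-000
  27 | -1011,1-011
  28 | -1-00  (sole → essential)
Essential prime implicants: -1-00, 01--0, 01-0-, 10-01, 10-10
Petrick residual → -0010, -1011, 100--
Minimum SOP uses 8 PIs: b'c'de' + bd'e' + bc'de + a'be' + a'bd' + ab'd'e + ab'de' + ab'c'

8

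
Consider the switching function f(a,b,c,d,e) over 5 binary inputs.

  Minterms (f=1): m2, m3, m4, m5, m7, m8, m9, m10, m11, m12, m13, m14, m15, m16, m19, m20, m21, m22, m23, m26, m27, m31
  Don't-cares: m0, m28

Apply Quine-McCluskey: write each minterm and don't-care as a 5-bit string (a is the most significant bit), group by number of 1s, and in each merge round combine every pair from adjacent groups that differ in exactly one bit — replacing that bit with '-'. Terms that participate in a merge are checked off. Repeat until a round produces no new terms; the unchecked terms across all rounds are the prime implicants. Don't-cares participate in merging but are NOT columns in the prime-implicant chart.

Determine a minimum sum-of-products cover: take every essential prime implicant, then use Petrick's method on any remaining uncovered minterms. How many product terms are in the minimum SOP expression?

Round 0: 00000✓ 00010✓ 00011✓ 00100✓ 00101✓ 00111✓ 01000✓ 01001✓ 01010✓ 01011✓ 01100✓ 01101✓ 01110✓ 01111✓ 10000✓ 10011✓ 10100✓ 10101✓ 10110✓ 10111✓ 11010✓ 11011✓ 11100✓ 11111✓
Round 1: -0000✓ -0011✓ -0100✓ -0101✓ -0111✓ -1010✓ -1011✓ -1100✓ -1111✓ 0-000✓ 0-010✓ 0-011✓ 0-100✓ 0-101✓ 0-111✓ 00-00✓ 00-11✓ 000-0✓ 0001-✓ 001-1✓ 0010-✓ 01-00✓ 01-01✓ 01-10✓ 01-11✓ 010-0✓ 010-1✓ 0100-✓ 0101-✓ 011-0✓ 011-1✓ 0110-✓ 0111-✓ 1-011✓ 1-100✓ 1-111✓ 10-00✓ 10-11✓ 101-0✓ 101-1✓ 1010-✓ 1011-✓ 11-11✓ 1101-✓
Round 2: --011✓ --100 --111✓ -0-00 -0-11✓ -01-1 -010- -1-11✓ -101- 0--00 0--11✓ 0-0-0 0-01- 0-1-1 0-10- 01--0✓ 01--1✓ 01-0-✓ 01-1-✓ 010--✓ 011--✓ 1--11✓ 101--
Round 3: ---11 01---
PIs = {---11, --100, -0-00, -01-1, -010-, -101-, 0--00, 0-0-0, 0-01-, 0-1-1, 0-10-, 01---, 101--}
Coverage chart:
  m2: 0-0-0,0-01-
  m3: ---11,0-01-
  m4: --100,-0-00,-010-,0--00,0-10-
  m5: -01-1,-010-,0-1-1,0-10-
  m7: ---11,-01-1,0-1-1
  m8: 0--00,0-0-0,01---
  m9: 01--- ←essential
  m10: -101-,0-0-0,0-01-,01---
  m11: ---11,-101-,0-01-,01---
  m12: --100,0--00,0-10-,01---
  m13: 0-1-1,0-10-,01---
  m14: 01--- ←essential
  m15: ---11,0-1-1,01---
  m16: -0-00 ←essential
  m19: ---11 ←essential
  m20: --100,-0-00,-010-,101--
  m21: -01-1,-010-,101--
  m22: 101-- ←essential
  m23: ---11,-01-1,101--
  m26: -101- ←essential
  m27: ---11,-101-
  m31: ---11 ←essential
Essential: ---11, -0-00, -101-, 01---, 101--
Petrick residual → -01-1, 0-0-0
Min cover (7 terms): de + b'd'e' + b'ce + bc'd + a'c'e' + a'b + ab'c

7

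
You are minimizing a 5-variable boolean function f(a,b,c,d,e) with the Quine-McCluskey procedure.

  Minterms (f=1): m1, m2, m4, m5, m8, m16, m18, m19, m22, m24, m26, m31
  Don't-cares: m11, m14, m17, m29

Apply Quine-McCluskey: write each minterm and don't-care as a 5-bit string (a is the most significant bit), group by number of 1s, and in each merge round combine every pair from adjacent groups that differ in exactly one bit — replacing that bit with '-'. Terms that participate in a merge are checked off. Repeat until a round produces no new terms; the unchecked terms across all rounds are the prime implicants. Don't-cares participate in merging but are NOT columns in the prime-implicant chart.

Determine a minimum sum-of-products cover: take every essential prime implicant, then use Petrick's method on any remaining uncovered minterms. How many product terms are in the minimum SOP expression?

size-2^0 implicants → 00001(✓)  00010(✓)  00100(✓)  00101(✓)  01000(✓)  01011  01110  10000(✓)  10001(✓)  10010(✓)  10011(✓)  10110(✓)  11000(✓)  11010(✓)  11101(✓)  11111(✓)
size-2^1 implicants → -0001  -0010  -1000  00-01  0010-  1-000(✓)  1-010(✓)  10-10  100-0(✓)  100-1(✓)  1000-(✓)  1001-(✓)  110-0(✓)  111-1
size-2^2 implicants → 1-0-0  100--
Unchecked terms (primes): -0001, -0010, -1000, 00-01, 0010-, 01011, 01110, 1-0-0, 10-10, 100--, 111-1
Minterm coverage:
  m1 ⊆ -0001,00-01
  m2 ⊆ -0010 [E]
  m4 ⊆ 0010- [E]
  m5 ⊆ 00-01,0010-
  m8 ⊆ -1000 [E]
  m16 ⊆ 1-0-0,100--
  m18 ⊆ -0010,1-0-0,10-10,100--
  m19 ⊆ 100-- [E]
  m22 ⊆ 10-10 [E]
  m24 ⊆ -1000,1-0-0
  m26 ⊆ 1-0-0 [E]
  m31 ⊆ 111-1 [E]
E = {-0010, -1000, 0010-, 1-0-0, 10-10, 100--, 111-1}
Petrick residual → -0001
Cover = b'c'd'e + b'c'de' + bc'd'e' + a'b'cd' + ac'e' + ab'de' + ab'c' + abce  |cover|=8

8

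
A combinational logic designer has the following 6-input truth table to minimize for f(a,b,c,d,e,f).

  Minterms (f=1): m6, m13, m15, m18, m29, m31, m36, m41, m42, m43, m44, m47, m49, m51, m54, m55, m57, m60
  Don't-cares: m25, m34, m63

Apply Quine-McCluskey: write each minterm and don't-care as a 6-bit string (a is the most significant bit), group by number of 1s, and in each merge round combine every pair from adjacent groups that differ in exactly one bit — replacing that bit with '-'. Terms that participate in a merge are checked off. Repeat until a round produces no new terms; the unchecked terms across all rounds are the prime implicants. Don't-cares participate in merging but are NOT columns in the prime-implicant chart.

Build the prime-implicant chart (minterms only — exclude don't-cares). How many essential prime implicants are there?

Round 0: 000110 001101✓ 001111✓ 010010 011001✓ 011101✓ 011111✓ 100010✓ 100100✓ 101001✓ 101010✓ 101011✓ 101100✓ 101111✓ 110001✓ 110011✓ 110110✓ 110111✓ 111001✓ 111100✓ 111111✓
Round 1: -01111✓ -11001 -11111✓ 0-1101✓ 0-1111✓ 0011-1✓ 011-01 0111-1✓ 1-1001 1-1100 1-1111✓ 10-010 10-100 101-11 1010-1 10101- 11-001 11-111 110-11 1100-1 11011-
Round 2: --1111 0-11-1
PIs = {--1111, -11001, 0-11-1, 000110, 010010, 011-01, 1-1001, 1-1100, 10-010, 10-100, 101-11, 1010-1, 10101-, 11-001, 11-111, 110-11, 1100-1, 11011-}
Coverage chart:
  m6: 000110 ←essential
  m13: 0-11-1 ←essential
  m15: --1111,0-11-1
  m18: 010010 ←essential
  m29: 0-11-1,011-01
  m31: --1111,0-11-1
  m36: 10-100 ←essential
  m41: 1-1001,1010-1
  m42: 10-010,10101-
  m43: 101-11,1010-1,10101-
  m44: 1-1100,10-100
  m47: --1111,101-11
  m49: 11-001,1100-1
  m51: 110-11,1100-1
  m54: 11011- ←essential
  m55: 11-111,110-11,11011-
  m57: -11001,1-1001,11-001
  m60: 1-1100 ←essential
Essential: 0-11-1, 000110, 010010, 1-1100, 10-100, 11011-

6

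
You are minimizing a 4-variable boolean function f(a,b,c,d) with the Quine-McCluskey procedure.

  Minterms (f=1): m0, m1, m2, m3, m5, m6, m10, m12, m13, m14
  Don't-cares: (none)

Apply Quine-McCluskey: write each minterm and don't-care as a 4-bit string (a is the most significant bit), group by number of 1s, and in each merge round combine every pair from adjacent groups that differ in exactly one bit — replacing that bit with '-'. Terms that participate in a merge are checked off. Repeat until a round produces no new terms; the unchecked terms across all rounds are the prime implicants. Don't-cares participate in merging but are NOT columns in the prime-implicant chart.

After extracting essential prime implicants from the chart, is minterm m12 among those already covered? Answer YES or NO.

Round 0: 0000✓ 0001✓ 0010✓ 0011✓ 0101✓ 0110✓ 1010✓ 1100✓ 1101✓ 1110✓
Round 1: -010✓ -101 -110✓ 0-01 0-10✓ 00-0✓ 00-1✓ 000-✓ 001-✓ 1-10✓ 11-0 110-
Round 2: --10 00--
PIs = {--10, -101, 0-01, 00--, 11-0, 110-}
Coverage chart:
  m0: 00-- ←essential
  m1: 0-01,00--
  m2: --10,00--
  m3: 00-- ←essential
  m5: -101,0-01
  m6: --10 ←essential
  m10: --10 ←essential
  m12: 11-0,110-
  m13: -101,110-
  m14: --10,11-0
Essential: --10, 00--

NO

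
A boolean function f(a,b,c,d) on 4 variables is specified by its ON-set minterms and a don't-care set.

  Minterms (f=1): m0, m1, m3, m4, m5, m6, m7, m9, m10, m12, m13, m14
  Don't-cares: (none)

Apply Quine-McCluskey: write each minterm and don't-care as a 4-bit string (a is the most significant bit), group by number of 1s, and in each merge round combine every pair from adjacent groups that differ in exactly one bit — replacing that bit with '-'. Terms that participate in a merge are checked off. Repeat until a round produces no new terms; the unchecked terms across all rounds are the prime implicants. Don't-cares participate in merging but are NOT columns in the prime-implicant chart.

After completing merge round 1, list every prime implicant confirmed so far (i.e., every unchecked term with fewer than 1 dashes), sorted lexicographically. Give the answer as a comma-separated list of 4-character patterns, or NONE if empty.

Round 0: 0000✓ 0001✓ 0011✓ 0100✓ 0101✓ 0110✓ 0111✓ 1001✓ 1010✓ 1100✓ 1101✓ 1110✓
Round 1: -001✓ -100✓ -101✓ -110✓ 0-00✓ 0-01✓ 0-11✓ 00-1✓ 000-✓ 01-0✓ 01-1✓ 010-✓ 011-✓ 1-01✓ 1-10 11-0✓ 110-✓
Round 2: --01 -1-0 -10- 0--1 0-0- 01--
PIs = {--01, -1-0, -10-, 0--1, 0-0-, 01--, 1-10}

NONE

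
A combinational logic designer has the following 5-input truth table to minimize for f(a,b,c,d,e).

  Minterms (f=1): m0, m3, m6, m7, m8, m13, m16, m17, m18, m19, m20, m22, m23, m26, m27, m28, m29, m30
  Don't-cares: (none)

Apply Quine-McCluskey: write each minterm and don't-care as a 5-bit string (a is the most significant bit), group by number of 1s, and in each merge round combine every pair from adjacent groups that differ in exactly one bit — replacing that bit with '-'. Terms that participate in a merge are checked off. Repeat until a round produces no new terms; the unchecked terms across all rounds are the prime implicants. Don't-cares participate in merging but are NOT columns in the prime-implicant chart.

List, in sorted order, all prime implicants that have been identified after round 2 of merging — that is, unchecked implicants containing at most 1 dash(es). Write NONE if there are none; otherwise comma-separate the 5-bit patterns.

[col 0] 00000*, 00011*, 00110*, 00111*, 01000*, 01101*, 10000*, 10001*, 10010*, 10011*, 10100*, 10110*, 10111*, 11010*, 11011*, 11100*, 11101*, 11110*
[col 1] -0000, -0011*, -0110*, -0111*, -1101, 0-000, 00-11*, 0011-*, 1-010*, 1-011*, 1-100*, 1-110*, 10-00*, 10-10*, 10-11*, 100-0*, 100-1*, 1000-*, 1001-*, 101-0*, 1011-*, 11-10*, 1101-*, 111-0*, 1110-
[col 2] -0-11, -011-, 1--10, 1-01-, 1-1-0, 10--0, 10-1-, 100--
Prime implicants: -0-11, -0000, -011-, -1101, 0-000, 1--10, 1-01-, 1-1-0, 10--0, 10-1-, 100--, 1110-

-0000, -1101, 0-000, 1110-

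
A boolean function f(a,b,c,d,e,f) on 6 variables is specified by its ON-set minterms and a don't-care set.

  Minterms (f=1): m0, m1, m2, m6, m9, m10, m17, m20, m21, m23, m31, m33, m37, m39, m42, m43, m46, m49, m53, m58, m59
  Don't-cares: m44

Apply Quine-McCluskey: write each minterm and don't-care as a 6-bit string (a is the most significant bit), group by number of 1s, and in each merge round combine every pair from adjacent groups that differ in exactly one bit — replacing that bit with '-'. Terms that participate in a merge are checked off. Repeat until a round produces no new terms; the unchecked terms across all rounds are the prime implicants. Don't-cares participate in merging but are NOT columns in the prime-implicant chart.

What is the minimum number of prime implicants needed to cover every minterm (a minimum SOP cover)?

[col 0] 000000*, 000001*, 000010*, 000110*, 001001*, 001010*, 010001*, 010100*, 010101*, 010111*, 011111*, 100001*, 100101*, 100111*, 101010*, 101011*, 101100*, 101110*, 110001*, 110101*, 111010*, 111011*
[col 1] -00001*, -01010, -10001*, -10101*, 0-0001*, 00-001, 00-010, 000-10, 0000-0, 00000-, 01-111, 010-01*, 0101-1, 01010-, 1-0001*, 1-0101*, 1-1010*, 1-1011*, 100-01*, 1001-1, 101-10, 10101-*, 1011-0, 110-01*, 11101-*
[col 2] --0001, -10-01, 1-0-01, 1-101-
Prime implicants: --0001, -01010, -10-01, 00-001, 00-010, 000-10, 0000-0, 00000-, 01-111, 0101-1, 01010-, 1-0-01, 1-101-, 1001-1, 101-10, 1011-0
PI chart (minterm → PIs covering it):
  0 | 0000-0,00000-
  1 | --0001,00-001,00000-
  2 | 00-010,000-10,0000-0
  6 | 000-10  (sole → essential)
  9 | 00-001  (sole → essential)
  10 | -01010,00-010
  17 | --0001,-10-01
  20 | 01010-  (sole → essential)
  21 | -10-01,0101-1,01010-
  23 | 01-111,0101-1
  31 | 01-111  (sole → essential)
  33 | --0001,1-0-01
  37 | 1-0-01,1001-1
  39 | 1001-1  (sole → essential)
  42 | -01010,1-101-,101-10
  43 | 1-101-  (sole → essential)
  46 | 101-10,1011-0
  49 | --0001,-10-01,1-0-01
  53 | -10-01,1-0-01
  58 | 1-101-  (sole → essential)
  59 | 1-101-  (sole → essential)
Essential prime implicants: 00-001, 000-10, 01-111, 01010-, 1-101-, 1001-1
Petrick residual → --0001, -01010, -10-01, 0000-0, 101-10
Minimum SOP uses 11 PIs: c'd'e'f + b'cd'ef' + bc'e'f + a'b'd'e'f + a'b'c'ef' + a'b'c'd'f' + a'bdef + a'bc'de' + acd'e + ab'c'df + ab'cef'

11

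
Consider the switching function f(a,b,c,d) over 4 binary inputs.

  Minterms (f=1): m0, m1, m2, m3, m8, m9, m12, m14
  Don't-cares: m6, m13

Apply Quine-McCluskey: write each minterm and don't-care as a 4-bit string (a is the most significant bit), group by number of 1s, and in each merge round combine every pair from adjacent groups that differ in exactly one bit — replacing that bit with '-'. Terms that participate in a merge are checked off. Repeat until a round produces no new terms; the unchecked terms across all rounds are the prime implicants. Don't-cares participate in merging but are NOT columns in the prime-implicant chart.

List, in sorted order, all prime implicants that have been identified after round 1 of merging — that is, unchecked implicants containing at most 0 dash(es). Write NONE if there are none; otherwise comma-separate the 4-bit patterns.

[col 0] 0000*, 0001*, 0010*, 0011*, 0110*, 1000*, 1001*, 1100*, 1101*, 1110*
[col 1] -000*, -001*, -110, 0-10, 00-0*, 00-1*, 000-*, 001-*, 1-00*, 1-01*, 100-*, 11-0, 110-*
[col 2] -00-, 00--, 1-0-
Prime implicants: -00-, -110, 0-10, 00--, 1-0-, 11-0

NONE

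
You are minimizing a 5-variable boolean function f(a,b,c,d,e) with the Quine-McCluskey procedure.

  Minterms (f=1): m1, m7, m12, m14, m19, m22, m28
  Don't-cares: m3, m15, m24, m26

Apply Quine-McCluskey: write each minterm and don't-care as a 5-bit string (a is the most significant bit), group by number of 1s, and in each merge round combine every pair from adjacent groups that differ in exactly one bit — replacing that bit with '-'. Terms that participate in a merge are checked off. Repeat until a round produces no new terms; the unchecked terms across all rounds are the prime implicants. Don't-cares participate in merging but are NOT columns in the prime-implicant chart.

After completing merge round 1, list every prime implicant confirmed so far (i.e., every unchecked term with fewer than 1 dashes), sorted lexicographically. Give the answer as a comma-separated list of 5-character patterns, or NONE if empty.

Round 0: 00001✓ 00011✓ 00111✓ 01100✓ 01110✓ 01111✓ 10011✓ 10110 11000✓ 11010✓ 11100✓
Round 1: -0011 -1100 0-111 00-11 000-1 011-0 0111- 11-00 110-0
PIs = {-0011, -1100, 0-111, 00-11, 000-1, 011-0, 0111-, 10110, 11-00, 110-0}

10110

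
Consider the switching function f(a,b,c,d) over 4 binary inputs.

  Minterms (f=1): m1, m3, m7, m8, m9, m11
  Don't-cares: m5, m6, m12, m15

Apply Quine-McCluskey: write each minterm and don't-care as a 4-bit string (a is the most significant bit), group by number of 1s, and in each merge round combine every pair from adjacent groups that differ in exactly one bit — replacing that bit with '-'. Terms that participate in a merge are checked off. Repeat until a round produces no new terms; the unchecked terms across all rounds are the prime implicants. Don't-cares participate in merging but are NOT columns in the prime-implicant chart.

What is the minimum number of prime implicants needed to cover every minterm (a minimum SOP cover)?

size-2^0 implicants → 0001(✓)  0011(✓)  0101(✓)  0110(✓)  0111(✓)  1000(✓)  1001(✓)  1011(✓)  1100(✓)  1111(✓)
size-2^1 implicants → -001(✓)  -011(✓)  -111(✓)  0-01(✓)  0-11(✓)  00-1(✓)  01-1(✓)  011-  1-00  1-11(✓)  10-1(✓)  100-
size-2^2 implicants → --11  -0-1  0--1
Unchecked terms (primes): --11, -0-1, 0--1, 011-, 1-00, 100-
Minterm coverage:
  m1 ⊆ -0-1,0--1
  m3 ⊆ --11,-0-1,0--1
  m7 ⊆ --11,0--1,011-
  m8 ⊆ 1-00,100-
  m9 ⊆ -0-1,100-
  m11 ⊆ --11,-0-1
(no essential prime implicants)
Petrick residual → --11, -0-1, 1-00
Cover = cd + b'd + ac'd'  |cover|=3

3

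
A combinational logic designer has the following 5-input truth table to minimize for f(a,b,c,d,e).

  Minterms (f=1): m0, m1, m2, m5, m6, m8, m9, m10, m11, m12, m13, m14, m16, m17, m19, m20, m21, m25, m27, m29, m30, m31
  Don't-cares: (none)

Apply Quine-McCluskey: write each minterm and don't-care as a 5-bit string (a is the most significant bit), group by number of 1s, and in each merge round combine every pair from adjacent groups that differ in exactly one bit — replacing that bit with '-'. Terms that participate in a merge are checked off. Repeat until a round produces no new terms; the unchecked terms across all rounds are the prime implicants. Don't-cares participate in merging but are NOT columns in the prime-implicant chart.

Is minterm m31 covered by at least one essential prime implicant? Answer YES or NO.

NO

[col 0] 00000*, 00001*, 00010*, 00101*, 00110*, 01000*, 01001*, 01010*, 01011*, 01100*, 01101*, 01110*, 10000*, 10001*, 10011*, 10100*, 10101*, 11001*, 11011*, 11101*, 11110*, 11111*
[col 1] -0000*, -0001*, -0101*, -1001*, -1011*, -1101*, -1110, 0-000*, 0-001*, 0-010*, 0-101*, 0-110*, 00-01*, 00-10*, 000-0*, 0000-*, 01-00*, 01-01*, 01-10*, 010-0*, 010-1*, 0100-*, 0101-*, 011-0*, 0110-*, 1-001*, 1-011*, 1-101*, 10-00*, 10-01*, 100-1*, 1000-*, 1010-*, 11-01*, 11-11*, 110-1*, 111-1*, 1111-
[col 2] --001*, --101*, -0-01*, -000-, -1-01*, -10-1, 0--01*, 0--10, 0-0-0, 0-00-, 01--0, 01-0-, 010--, 1--01*, 1-0-1, 10-0-, 11--1
[col 3] ---01
Prime implicants: ---01, -000-, -10-1, -1110, 0--10, 0-0-0, 0-00-, 01--0, 01-0-, 010--, 1-0-1, 10-0-, 11--1, 1111-
PI chart (minterm → PIs covering it):
  0 | -000-,0-0-0,0-00-
  1 | ---01,-000-,0-00-
  2 | 0--10,0-0-0
  5 | ---01  (sole → essential)
  6 | 0--10  (sole → essential)
  8 | 0-0-0,0-00-,01--0,01-0-,010--
  9 | ---01,-10-1,0-00-,01-0-,010--
  10 | 0--10,0-0-0,01--0,010--
  11 | -10-1,010--
  12 | 01--0,01-0-
  13 | ---01,01-0-
  14 | -1110,0--10,01--0
  16 | -000-,10-0-
  17 | ---01,-000-,1-0-1,10-0-
  19 | 1-0-1  (sole → essential)
  20 | 10-0-  (sole → essential)
  21 | ---01,10-0-
  25 | ---01,-10-1,1-0-1,11--1
  27 | -10-1,1-0-1,11--1
  29 | ---01,11--1
  30 | -1110,1111-
  31 | 11--1,1111-
Essential prime implicants: ---01, 0--10, 1-0-1, 10-0-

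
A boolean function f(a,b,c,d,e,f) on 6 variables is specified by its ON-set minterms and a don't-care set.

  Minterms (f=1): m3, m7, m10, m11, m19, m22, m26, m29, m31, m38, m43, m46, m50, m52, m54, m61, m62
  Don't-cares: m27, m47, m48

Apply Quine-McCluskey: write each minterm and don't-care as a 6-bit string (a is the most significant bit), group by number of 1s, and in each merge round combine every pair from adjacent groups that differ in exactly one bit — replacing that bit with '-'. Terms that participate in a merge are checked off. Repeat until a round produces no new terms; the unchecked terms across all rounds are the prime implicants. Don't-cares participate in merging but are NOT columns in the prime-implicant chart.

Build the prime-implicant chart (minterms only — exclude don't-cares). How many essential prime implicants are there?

[col 0] 000011*, 000111*, 001010*, 001011*, 010011*, 010110*, 011010*, 011011*, 011101*, 011111*, 100110*, 101011*, 101110*, 101111*, 110000*, 110010*, 110100*, 110110*, 111101*, 111110*
[col 1] -01011, -10110, -11101, 0-0011*, 0-1010*, 0-1011*, 00-011*, 000-11, 00101-*, 01-011*, 011-11, 01101-*, 0111-1, 1-0110*, 1-1110*, 10-110*, 101-11, 10111-, 11-110*, 110-00*, 110-10*, 1100-0*, 1101-0*
[col 2] 0--011, 0-101-, 1--110, 110--0
Prime implicants: -01011, -10110, -11101, 0--011, 0-101-, 000-11, 011-11, 0111-1, 1--110, 101-11, 10111-, 110--0
PI chart (minterm → PIs covering it):
  3 | 0--011,000-11
  7 | 000-11  (sole → essential)
  10 | 0-101-  (sole → essential)
  11 | -01011,0--011,0-101-
  19 | 0--011  (sole → essential)
  22 | -10110  (sole → essential)
  26 | 0-101-  (sole → essential)
  29 | -11101,0111-1
  31 | 011-11,0111-1
  38 | 1--110  (sole → essential)
  43 | -01011,101-11
  46 | 1--110,10111-
  50 | 110--0  (sole → essential)
  52 | 110--0  (sole → essential)
  54 | -10110,1--110,110--0
  61 | -11101  (sole → essential)
  62 | 1--110  (sole → essential)
Essential prime implicants: -10110, -11101, 0--011, 0-101-, 000-11, 1--110, 110--0

7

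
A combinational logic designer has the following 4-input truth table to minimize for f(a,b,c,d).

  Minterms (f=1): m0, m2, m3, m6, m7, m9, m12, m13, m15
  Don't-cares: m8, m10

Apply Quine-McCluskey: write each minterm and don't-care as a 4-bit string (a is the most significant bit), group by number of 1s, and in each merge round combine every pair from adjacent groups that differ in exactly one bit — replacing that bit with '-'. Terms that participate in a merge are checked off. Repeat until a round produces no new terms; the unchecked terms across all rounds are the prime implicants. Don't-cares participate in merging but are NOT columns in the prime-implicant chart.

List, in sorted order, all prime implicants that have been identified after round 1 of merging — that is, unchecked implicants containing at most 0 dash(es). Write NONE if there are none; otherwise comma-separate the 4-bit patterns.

NONE

size-2^0 implicants → 0000(✓)  0010(✓)  0011(✓)  0110(✓)  0111(✓)  1000(✓)  1001(✓)  1010(✓)  1100(✓)  1101(✓)  1111(✓)
size-2^1 implicants → -000(✓)  -010(✓)  -111  0-10(✓)  0-11(✓)  00-0(✓)  001-(✓)  011-(✓)  1-00(✓)  1-01(✓)  10-0(✓)  100-(✓)  11-1  110-(✓)
size-2^2 implicants → -0-0  0-1-  1-0-
Unchecked terms (primes): -0-0, -111, 0-1-, 1-0-, 11-1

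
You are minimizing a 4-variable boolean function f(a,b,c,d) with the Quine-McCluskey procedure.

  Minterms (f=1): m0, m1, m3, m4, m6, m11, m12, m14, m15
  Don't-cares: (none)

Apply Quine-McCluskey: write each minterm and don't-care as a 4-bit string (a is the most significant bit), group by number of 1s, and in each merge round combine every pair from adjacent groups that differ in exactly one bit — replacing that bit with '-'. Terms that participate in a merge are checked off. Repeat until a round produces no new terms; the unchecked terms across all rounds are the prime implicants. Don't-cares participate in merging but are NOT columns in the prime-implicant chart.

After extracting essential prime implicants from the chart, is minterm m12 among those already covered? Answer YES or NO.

YES

[col 0] 0000*, 0001*, 0011*, 0100*, 0110*, 1011*, 1100*, 1110*, 1111*
[col 1] -011, -100*, -110*, 0-00, 00-1, 000-, 01-0*, 1-11, 11-0*, 111-
[col 2] -1-0
Prime implicants: -011, -1-0, 0-00, 00-1, 000-, 1-11, 111-
PI chart (minterm → PIs covering it):
  0 | 0-00,000-
  1 | 00-1,000-
  3 | -011,00-1
  4 | -1-0,0-00
  6 | -1-0  (sole → essential)
  11 | -011,1-11
  12 | -1-0  (sole → essential)
  14 | -1-0,111-
  15 | 1-11,111-
Essential prime implicants: -1-0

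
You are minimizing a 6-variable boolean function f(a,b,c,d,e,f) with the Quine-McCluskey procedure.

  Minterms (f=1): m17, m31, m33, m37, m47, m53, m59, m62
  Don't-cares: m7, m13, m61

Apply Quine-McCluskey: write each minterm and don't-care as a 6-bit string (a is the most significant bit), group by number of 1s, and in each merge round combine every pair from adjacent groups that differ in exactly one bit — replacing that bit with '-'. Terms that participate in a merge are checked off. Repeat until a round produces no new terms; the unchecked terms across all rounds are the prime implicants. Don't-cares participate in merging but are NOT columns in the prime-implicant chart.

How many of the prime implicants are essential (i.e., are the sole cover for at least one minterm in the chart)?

6

[col 0] 000111, 001101, 010001, 011111, 100001*, 100101*, 101111, 110101*, 111011, 111101*, 111110
[col 1] 1-0101, 100-01, 11-101
Prime implicants: 000111, 001101, 010001, 011111, 1-0101, 100-01, 101111, 11-101, 111011, 111110
PI chart (minterm → PIs covering it):
  17 | 010001  (sole → essential)
  31 | 011111  (sole → essential)
  33 | 100-01  (sole → essential)
  37 | 1-0101,100-01
  47 | 101111  (sole → essential)
  53 | 1-0101,11-101
  59 | 111011  (sole → essential)
  62 | 111110  (sole → essential)
Essential prime implicants: 010001, 011111, 100-01, 101111, 111011, 111110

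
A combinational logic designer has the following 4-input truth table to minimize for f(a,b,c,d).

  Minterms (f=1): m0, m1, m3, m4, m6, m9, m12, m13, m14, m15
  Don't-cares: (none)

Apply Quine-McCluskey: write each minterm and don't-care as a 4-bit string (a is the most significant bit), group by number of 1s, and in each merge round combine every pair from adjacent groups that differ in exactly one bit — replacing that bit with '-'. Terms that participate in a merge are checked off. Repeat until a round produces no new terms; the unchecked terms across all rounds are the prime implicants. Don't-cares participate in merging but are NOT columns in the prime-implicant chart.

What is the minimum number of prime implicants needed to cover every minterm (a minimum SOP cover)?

5

[col 0] 0000*, 0001*, 0011*, 0100*, 0110*, 1001*, 1100*, 1101*, 1110*, 1111*
[col 1] -001, -100*, -110*, 0-00, 00-1, 000-, 01-0*, 1-01, 11-0*, 11-1*, 110-*, 111-*
[col 2] -1-0, 11--
Prime implicants: -001, -1-0, 0-00, 00-1, 000-, 1-01, 11--
PI chart (minterm → PIs covering it):
  0 | 0-00,000-
  1 | -001,00-1,000-
  3 | 00-1  (sole → essential)
  4 | -1-0,0-00
  6 | -1-0  (sole → essential)
  9 | -001,1-01
  12 | -1-0,11--
  13 | 1-01,11--
  14 | -1-0,11--
  15 | 11--  (sole → essential)
Essential prime implicants: -1-0, 00-1, 11--
Petrick residual → -001, 0-00
Minimum SOP uses 5 PIs: b'c'd + bd' + a'c'd' + a'b'd + ab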